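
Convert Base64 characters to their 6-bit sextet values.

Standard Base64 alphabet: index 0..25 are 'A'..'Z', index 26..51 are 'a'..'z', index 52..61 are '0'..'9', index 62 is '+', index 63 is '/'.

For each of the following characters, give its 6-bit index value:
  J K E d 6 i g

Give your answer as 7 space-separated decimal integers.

'J': A..Z range, ord('J') − ord('A') = 9
'K': A..Z range, ord('K') − ord('A') = 10
'E': A..Z range, ord('E') − ord('A') = 4
'd': a..z range, 26 + ord('d') − ord('a') = 29
'6': 0..9 range, 52 + ord('6') − ord('0') = 58
'i': a..z range, 26 + ord('i') − ord('a') = 34
'g': a..z range, 26 + ord('g') − ord('a') = 32

Answer: 9 10 4 29 58 34 32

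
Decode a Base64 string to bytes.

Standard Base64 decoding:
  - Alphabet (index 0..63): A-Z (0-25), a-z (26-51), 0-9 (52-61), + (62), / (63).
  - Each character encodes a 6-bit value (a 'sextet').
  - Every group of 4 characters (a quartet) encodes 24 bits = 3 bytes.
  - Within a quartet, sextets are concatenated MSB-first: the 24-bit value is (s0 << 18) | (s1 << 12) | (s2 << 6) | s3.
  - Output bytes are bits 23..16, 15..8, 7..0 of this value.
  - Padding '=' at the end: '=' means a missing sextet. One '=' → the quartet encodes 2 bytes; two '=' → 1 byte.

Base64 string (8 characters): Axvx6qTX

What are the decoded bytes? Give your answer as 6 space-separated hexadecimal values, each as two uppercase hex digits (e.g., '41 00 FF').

After char 0 ('A'=0): chars_in_quartet=1 acc=0x0 bytes_emitted=0
After char 1 ('x'=49): chars_in_quartet=2 acc=0x31 bytes_emitted=0
After char 2 ('v'=47): chars_in_quartet=3 acc=0xC6F bytes_emitted=0
After char 3 ('x'=49): chars_in_quartet=4 acc=0x31BF1 -> emit 03 1B F1, reset; bytes_emitted=3
After char 4 ('6'=58): chars_in_quartet=1 acc=0x3A bytes_emitted=3
After char 5 ('q'=42): chars_in_quartet=2 acc=0xEAA bytes_emitted=3
After char 6 ('T'=19): chars_in_quartet=3 acc=0x3AA93 bytes_emitted=3
After char 7 ('X'=23): chars_in_quartet=4 acc=0xEAA4D7 -> emit EA A4 D7, reset; bytes_emitted=6

Answer: 03 1B F1 EA A4 D7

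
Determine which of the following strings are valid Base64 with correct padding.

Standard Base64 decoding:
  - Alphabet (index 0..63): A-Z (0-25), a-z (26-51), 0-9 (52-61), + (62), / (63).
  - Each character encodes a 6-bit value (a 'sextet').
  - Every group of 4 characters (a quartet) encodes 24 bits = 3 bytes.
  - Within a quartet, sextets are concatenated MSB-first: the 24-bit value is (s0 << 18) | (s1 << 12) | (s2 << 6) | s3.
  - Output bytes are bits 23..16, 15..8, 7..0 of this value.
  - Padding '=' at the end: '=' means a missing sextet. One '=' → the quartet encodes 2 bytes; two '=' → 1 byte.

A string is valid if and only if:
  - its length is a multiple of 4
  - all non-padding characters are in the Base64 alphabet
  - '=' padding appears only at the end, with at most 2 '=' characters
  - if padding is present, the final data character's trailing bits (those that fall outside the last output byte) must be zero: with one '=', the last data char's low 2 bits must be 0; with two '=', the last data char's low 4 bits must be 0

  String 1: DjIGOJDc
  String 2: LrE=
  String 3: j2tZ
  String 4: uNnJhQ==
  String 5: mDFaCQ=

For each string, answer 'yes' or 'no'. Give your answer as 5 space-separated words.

String 1: 'DjIGOJDc' → valid
String 2: 'LrE=' → valid
String 3: 'j2tZ' → valid
String 4: 'uNnJhQ==' → valid
String 5: 'mDFaCQ=' → invalid (len=7 not mult of 4)

Answer: yes yes yes yes no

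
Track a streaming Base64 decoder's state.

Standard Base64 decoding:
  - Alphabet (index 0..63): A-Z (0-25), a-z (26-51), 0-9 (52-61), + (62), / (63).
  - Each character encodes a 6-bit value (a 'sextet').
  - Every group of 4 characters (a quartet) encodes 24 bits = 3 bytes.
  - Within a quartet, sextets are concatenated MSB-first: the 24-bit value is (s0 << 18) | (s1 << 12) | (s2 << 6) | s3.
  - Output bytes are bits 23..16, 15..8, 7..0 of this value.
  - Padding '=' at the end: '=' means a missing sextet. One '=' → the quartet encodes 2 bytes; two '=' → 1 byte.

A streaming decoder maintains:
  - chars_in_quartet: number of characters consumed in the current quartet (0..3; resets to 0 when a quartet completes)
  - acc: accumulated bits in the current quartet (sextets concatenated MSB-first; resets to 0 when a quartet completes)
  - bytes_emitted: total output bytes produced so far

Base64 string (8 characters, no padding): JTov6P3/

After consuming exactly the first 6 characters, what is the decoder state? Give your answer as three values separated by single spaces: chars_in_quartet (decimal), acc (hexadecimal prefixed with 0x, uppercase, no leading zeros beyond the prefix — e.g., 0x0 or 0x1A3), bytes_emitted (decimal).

After char 0 ('J'=9): chars_in_quartet=1 acc=0x9 bytes_emitted=0
After char 1 ('T'=19): chars_in_quartet=2 acc=0x253 bytes_emitted=0
After char 2 ('o'=40): chars_in_quartet=3 acc=0x94E8 bytes_emitted=0
After char 3 ('v'=47): chars_in_quartet=4 acc=0x253A2F -> emit 25 3A 2F, reset; bytes_emitted=3
After char 4 ('6'=58): chars_in_quartet=1 acc=0x3A bytes_emitted=3
After char 5 ('P'=15): chars_in_quartet=2 acc=0xE8F bytes_emitted=3

Answer: 2 0xE8F 3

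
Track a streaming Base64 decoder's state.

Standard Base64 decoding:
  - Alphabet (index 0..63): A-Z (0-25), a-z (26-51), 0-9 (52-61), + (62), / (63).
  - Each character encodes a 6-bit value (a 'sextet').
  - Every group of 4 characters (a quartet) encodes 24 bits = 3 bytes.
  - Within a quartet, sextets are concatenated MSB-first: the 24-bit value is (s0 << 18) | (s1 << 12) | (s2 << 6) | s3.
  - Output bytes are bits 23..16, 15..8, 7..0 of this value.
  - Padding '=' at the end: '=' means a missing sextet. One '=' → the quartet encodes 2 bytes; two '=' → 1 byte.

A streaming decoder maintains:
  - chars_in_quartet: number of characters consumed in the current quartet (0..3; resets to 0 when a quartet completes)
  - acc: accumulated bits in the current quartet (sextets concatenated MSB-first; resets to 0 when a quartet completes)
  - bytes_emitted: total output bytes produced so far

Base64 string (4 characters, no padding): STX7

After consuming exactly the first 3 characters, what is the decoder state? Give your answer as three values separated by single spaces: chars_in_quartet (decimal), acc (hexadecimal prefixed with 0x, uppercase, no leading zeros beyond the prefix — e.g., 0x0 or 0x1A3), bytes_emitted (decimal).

Answer: 3 0x124D7 0

Derivation:
After char 0 ('S'=18): chars_in_quartet=1 acc=0x12 bytes_emitted=0
After char 1 ('T'=19): chars_in_quartet=2 acc=0x493 bytes_emitted=0
After char 2 ('X'=23): chars_in_quartet=3 acc=0x124D7 bytes_emitted=0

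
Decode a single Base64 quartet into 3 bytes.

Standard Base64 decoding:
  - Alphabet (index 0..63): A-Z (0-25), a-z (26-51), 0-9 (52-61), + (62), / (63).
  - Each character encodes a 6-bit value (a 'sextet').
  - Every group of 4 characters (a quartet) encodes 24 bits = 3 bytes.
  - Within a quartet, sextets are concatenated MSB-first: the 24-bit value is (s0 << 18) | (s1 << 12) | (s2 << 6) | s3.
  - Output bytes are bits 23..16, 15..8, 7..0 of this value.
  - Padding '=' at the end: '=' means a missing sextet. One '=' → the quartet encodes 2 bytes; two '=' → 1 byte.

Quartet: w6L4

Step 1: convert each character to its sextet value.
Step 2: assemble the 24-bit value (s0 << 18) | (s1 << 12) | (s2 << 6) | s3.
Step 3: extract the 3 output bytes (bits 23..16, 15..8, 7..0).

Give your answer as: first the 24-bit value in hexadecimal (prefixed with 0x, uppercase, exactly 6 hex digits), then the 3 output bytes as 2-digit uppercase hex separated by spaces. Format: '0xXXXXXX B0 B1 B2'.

Answer: 0xC3A2F8 C3 A2 F8

Derivation:
Sextets: w=48, 6=58, L=11, 4=56
24-bit: (48<<18) | (58<<12) | (11<<6) | 56
      = 0xC00000 | 0x03A000 | 0x0002C0 | 0x000038
      = 0xC3A2F8
Bytes: (v>>16)&0xFF=C3, (v>>8)&0xFF=A2, v&0xFF=F8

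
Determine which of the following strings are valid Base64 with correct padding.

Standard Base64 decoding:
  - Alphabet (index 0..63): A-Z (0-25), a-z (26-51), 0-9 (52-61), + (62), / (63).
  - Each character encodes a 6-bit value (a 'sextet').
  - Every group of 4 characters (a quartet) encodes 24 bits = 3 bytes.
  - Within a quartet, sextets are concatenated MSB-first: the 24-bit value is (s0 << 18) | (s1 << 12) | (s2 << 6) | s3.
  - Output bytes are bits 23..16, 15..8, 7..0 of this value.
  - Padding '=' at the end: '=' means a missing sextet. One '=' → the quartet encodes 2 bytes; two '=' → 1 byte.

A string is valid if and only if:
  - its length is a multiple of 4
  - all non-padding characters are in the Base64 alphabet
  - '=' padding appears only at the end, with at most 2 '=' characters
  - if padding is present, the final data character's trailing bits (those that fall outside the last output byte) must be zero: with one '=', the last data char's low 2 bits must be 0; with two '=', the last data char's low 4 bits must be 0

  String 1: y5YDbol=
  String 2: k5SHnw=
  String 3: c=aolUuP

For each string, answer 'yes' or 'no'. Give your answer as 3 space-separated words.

Answer: no no no

Derivation:
String 1: 'y5YDbol=' → invalid (bad trailing bits)
String 2: 'k5SHnw=' → invalid (len=7 not mult of 4)
String 3: 'c=aolUuP' → invalid (bad char(s): ['=']; '=' in middle)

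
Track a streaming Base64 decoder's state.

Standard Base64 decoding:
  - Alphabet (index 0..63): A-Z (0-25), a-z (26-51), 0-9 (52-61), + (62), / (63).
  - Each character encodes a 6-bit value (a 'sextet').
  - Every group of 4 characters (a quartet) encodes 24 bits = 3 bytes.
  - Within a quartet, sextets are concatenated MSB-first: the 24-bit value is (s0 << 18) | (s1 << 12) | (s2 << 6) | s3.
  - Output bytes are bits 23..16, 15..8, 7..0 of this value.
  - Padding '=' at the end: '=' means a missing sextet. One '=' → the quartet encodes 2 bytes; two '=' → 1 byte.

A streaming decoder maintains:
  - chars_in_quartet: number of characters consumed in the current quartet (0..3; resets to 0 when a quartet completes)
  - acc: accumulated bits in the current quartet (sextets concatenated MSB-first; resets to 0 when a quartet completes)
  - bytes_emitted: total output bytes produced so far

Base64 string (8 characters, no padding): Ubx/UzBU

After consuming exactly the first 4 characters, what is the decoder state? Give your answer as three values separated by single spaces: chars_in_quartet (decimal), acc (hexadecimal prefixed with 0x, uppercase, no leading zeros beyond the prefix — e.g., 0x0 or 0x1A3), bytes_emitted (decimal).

After char 0 ('U'=20): chars_in_quartet=1 acc=0x14 bytes_emitted=0
After char 1 ('b'=27): chars_in_quartet=2 acc=0x51B bytes_emitted=0
After char 2 ('x'=49): chars_in_quartet=3 acc=0x146F1 bytes_emitted=0
After char 3 ('/'=63): chars_in_quartet=4 acc=0x51BC7F -> emit 51 BC 7F, reset; bytes_emitted=3

Answer: 0 0x0 3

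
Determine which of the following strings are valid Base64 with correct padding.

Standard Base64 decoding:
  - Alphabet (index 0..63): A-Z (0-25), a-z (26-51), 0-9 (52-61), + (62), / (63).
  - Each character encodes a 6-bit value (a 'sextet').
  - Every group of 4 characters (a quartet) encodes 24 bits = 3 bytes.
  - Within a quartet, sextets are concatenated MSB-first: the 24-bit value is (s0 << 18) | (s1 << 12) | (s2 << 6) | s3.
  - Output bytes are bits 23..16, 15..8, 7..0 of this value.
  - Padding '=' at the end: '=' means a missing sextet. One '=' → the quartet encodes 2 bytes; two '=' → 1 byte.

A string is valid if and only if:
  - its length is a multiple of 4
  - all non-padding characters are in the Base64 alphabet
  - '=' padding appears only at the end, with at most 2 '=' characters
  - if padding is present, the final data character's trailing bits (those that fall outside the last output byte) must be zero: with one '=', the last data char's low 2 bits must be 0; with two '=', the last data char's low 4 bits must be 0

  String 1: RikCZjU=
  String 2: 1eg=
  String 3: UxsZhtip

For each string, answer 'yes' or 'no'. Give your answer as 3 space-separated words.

String 1: 'RikCZjU=' → valid
String 2: '1eg=' → valid
String 3: 'UxsZhtip' → valid

Answer: yes yes yes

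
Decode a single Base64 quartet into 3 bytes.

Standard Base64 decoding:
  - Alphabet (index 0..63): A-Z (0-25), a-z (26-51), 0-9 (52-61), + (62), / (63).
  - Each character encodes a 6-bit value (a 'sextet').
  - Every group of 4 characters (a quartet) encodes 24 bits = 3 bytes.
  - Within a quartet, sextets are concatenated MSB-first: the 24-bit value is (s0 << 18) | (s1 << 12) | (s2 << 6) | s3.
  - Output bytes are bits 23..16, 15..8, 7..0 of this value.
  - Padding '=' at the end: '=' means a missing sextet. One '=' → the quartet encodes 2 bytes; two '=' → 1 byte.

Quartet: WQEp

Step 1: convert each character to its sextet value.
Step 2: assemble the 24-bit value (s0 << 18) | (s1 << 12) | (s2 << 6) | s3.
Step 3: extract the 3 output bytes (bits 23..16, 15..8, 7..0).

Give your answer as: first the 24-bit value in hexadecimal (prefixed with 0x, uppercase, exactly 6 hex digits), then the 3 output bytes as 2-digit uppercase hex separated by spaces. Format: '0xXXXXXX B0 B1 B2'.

Sextets: W=22, Q=16, E=4, p=41
24-bit: (22<<18) | (16<<12) | (4<<6) | 41
      = 0x580000 | 0x010000 | 0x000100 | 0x000029
      = 0x590129
Bytes: (v>>16)&0xFF=59, (v>>8)&0xFF=01, v&0xFF=29

Answer: 0x590129 59 01 29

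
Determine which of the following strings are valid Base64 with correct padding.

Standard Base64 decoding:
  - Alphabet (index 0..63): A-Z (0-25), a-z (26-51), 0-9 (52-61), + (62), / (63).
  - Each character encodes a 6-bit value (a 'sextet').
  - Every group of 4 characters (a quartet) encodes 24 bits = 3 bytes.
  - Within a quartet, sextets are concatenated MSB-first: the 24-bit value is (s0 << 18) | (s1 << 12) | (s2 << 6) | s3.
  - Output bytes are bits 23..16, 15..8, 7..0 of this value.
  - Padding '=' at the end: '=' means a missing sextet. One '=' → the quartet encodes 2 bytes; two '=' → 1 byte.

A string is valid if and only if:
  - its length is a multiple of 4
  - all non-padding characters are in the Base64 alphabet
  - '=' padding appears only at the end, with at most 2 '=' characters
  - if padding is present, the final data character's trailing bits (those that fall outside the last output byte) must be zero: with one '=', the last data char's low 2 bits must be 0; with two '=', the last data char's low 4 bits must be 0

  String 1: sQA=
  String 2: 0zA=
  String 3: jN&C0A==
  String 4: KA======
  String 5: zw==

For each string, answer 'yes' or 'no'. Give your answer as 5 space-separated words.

String 1: 'sQA=' → valid
String 2: '0zA=' → valid
String 3: 'jN&C0A==' → invalid (bad char(s): ['&'])
String 4: 'KA======' → invalid (6 pad chars (max 2))
String 5: 'zw==' → valid

Answer: yes yes no no yes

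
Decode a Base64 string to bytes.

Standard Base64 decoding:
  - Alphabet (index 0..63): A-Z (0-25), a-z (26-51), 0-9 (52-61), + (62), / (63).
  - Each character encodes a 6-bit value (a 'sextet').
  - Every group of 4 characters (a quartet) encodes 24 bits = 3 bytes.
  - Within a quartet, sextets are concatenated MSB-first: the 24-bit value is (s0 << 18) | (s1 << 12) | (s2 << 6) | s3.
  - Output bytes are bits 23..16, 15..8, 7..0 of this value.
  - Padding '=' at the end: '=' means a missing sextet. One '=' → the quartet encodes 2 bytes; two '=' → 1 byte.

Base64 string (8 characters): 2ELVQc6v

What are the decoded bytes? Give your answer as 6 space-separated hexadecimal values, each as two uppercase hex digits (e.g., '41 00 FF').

Answer: D8 42 D5 41 CE AF

Derivation:
After char 0 ('2'=54): chars_in_quartet=1 acc=0x36 bytes_emitted=0
After char 1 ('E'=4): chars_in_quartet=2 acc=0xD84 bytes_emitted=0
After char 2 ('L'=11): chars_in_quartet=3 acc=0x3610B bytes_emitted=0
After char 3 ('V'=21): chars_in_quartet=4 acc=0xD842D5 -> emit D8 42 D5, reset; bytes_emitted=3
After char 4 ('Q'=16): chars_in_quartet=1 acc=0x10 bytes_emitted=3
After char 5 ('c'=28): chars_in_quartet=2 acc=0x41C bytes_emitted=3
After char 6 ('6'=58): chars_in_quartet=3 acc=0x1073A bytes_emitted=3
After char 7 ('v'=47): chars_in_quartet=4 acc=0x41CEAF -> emit 41 CE AF, reset; bytes_emitted=6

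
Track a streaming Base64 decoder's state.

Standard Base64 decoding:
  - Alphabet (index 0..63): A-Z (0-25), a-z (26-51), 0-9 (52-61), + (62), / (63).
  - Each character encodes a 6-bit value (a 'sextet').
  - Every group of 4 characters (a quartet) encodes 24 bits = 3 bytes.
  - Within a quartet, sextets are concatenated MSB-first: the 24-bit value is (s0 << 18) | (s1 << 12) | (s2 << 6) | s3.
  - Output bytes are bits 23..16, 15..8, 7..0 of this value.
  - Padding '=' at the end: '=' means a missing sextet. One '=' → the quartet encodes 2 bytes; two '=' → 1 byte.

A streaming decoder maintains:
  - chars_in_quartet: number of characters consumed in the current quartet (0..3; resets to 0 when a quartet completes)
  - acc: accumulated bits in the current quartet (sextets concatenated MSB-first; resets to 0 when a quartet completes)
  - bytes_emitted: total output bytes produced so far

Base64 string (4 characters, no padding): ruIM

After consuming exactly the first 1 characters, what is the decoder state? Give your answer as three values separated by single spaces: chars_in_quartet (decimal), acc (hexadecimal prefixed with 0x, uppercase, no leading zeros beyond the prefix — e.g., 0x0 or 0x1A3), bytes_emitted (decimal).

After char 0 ('r'=43): chars_in_quartet=1 acc=0x2B bytes_emitted=0

Answer: 1 0x2B 0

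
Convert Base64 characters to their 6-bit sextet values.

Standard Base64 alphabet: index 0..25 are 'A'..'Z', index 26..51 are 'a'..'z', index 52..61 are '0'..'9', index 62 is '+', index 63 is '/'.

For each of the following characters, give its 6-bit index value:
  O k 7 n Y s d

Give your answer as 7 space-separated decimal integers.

Answer: 14 36 59 39 24 44 29

Derivation:
'O': A..Z range, ord('O') − ord('A') = 14
'k': a..z range, 26 + ord('k') − ord('a') = 36
'7': 0..9 range, 52 + ord('7') − ord('0') = 59
'n': a..z range, 26 + ord('n') − ord('a') = 39
'Y': A..Z range, ord('Y') − ord('A') = 24
's': a..z range, 26 + ord('s') − ord('a') = 44
'd': a..z range, 26 + ord('d') − ord('a') = 29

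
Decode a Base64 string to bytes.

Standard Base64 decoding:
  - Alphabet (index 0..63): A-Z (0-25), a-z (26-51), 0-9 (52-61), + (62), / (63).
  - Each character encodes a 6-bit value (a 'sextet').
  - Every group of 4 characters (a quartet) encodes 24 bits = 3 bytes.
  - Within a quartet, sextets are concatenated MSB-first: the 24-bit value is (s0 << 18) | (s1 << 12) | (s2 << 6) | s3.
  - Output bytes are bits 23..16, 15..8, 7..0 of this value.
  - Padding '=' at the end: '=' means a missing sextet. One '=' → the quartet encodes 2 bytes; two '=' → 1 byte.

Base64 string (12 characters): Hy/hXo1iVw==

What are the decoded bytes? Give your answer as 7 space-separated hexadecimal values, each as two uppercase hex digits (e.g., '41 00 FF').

After char 0 ('H'=7): chars_in_quartet=1 acc=0x7 bytes_emitted=0
After char 1 ('y'=50): chars_in_quartet=2 acc=0x1F2 bytes_emitted=0
After char 2 ('/'=63): chars_in_quartet=3 acc=0x7CBF bytes_emitted=0
After char 3 ('h'=33): chars_in_quartet=4 acc=0x1F2FE1 -> emit 1F 2F E1, reset; bytes_emitted=3
After char 4 ('X'=23): chars_in_quartet=1 acc=0x17 bytes_emitted=3
After char 5 ('o'=40): chars_in_quartet=2 acc=0x5E8 bytes_emitted=3
After char 6 ('1'=53): chars_in_quartet=3 acc=0x17A35 bytes_emitted=3
After char 7 ('i'=34): chars_in_quartet=4 acc=0x5E8D62 -> emit 5E 8D 62, reset; bytes_emitted=6
After char 8 ('V'=21): chars_in_quartet=1 acc=0x15 bytes_emitted=6
After char 9 ('w'=48): chars_in_quartet=2 acc=0x570 bytes_emitted=6
Padding '==': partial quartet acc=0x570 -> emit 57; bytes_emitted=7

Answer: 1F 2F E1 5E 8D 62 57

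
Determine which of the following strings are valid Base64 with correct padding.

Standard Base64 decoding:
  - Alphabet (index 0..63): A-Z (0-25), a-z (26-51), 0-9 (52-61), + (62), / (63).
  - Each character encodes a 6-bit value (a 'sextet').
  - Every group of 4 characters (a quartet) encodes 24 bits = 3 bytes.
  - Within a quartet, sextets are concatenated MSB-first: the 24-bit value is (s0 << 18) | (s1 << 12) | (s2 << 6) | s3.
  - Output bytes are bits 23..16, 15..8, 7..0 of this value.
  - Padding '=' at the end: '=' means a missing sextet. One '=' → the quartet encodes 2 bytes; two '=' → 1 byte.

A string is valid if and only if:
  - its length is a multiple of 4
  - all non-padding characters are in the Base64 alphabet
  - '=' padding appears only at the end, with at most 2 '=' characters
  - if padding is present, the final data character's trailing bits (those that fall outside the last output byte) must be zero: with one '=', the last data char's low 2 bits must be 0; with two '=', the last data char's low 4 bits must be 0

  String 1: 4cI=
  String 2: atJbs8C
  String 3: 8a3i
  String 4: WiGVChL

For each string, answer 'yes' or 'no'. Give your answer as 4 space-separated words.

Answer: yes no yes no

Derivation:
String 1: '4cI=' → valid
String 2: 'atJbs8C' → invalid (len=7 not mult of 4)
String 3: '8a3i' → valid
String 4: 'WiGVChL' → invalid (len=7 not mult of 4)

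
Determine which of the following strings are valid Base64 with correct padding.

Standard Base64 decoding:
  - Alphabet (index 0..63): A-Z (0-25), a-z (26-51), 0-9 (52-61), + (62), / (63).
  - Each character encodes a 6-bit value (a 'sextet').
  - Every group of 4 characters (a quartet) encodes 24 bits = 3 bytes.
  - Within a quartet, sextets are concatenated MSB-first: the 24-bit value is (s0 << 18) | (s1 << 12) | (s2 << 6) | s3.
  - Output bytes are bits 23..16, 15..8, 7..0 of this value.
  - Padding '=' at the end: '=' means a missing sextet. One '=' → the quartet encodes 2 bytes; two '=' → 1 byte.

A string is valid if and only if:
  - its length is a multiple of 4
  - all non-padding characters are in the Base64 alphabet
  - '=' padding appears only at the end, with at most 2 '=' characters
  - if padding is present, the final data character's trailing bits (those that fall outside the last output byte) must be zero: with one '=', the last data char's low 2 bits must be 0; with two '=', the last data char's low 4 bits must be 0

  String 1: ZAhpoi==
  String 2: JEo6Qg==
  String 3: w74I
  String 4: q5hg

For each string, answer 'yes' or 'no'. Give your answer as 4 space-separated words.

Answer: no yes yes yes

Derivation:
String 1: 'ZAhpoi==' → invalid (bad trailing bits)
String 2: 'JEo6Qg==' → valid
String 3: 'w74I' → valid
String 4: 'q5hg' → valid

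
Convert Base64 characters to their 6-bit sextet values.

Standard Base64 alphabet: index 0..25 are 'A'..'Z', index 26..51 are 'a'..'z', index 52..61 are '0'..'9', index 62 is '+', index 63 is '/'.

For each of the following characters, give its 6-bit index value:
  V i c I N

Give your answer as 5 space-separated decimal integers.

Answer: 21 34 28 8 13

Derivation:
'V': A..Z range, ord('V') − ord('A') = 21
'i': a..z range, 26 + ord('i') − ord('a') = 34
'c': a..z range, 26 + ord('c') − ord('a') = 28
'I': A..Z range, ord('I') − ord('A') = 8
'N': A..Z range, ord('N') − ord('A') = 13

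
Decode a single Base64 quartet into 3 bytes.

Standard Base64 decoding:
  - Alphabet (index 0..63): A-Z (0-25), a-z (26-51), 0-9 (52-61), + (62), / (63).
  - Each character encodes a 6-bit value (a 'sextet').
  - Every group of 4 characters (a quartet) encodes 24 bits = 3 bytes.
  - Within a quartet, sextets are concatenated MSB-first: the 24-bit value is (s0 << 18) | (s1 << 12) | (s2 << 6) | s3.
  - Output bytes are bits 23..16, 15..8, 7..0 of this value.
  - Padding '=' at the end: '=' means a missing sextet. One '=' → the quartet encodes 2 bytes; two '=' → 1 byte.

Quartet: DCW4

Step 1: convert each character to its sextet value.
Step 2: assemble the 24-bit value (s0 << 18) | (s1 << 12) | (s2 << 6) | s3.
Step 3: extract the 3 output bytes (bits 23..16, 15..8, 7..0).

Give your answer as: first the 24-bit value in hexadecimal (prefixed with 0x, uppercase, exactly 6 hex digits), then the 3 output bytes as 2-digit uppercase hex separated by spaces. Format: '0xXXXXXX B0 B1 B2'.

Sextets: D=3, C=2, W=22, 4=56
24-bit: (3<<18) | (2<<12) | (22<<6) | 56
      = 0x0C0000 | 0x002000 | 0x000580 | 0x000038
      = 0x0C25B8
Bytes: (v>>16)&0xFF=0C, (v>>8)&0xFF=25, v&0xFF=B8

Answer: 0x0C25B8 0C 25 B8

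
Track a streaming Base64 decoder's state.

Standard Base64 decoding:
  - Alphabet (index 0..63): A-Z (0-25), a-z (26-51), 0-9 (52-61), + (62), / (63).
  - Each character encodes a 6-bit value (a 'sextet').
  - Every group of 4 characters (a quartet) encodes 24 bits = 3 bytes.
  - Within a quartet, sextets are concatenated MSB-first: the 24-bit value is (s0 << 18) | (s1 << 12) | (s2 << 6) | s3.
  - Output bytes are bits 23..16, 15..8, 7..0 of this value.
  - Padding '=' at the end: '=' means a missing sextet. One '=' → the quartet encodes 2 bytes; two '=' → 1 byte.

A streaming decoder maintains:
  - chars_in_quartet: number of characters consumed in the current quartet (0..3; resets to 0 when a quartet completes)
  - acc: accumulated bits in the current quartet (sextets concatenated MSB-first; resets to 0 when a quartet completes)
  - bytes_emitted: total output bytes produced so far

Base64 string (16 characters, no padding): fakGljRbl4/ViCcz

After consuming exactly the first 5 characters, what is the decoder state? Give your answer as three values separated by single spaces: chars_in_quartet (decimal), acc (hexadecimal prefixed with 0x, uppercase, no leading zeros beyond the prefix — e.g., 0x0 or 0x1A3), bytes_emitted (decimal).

Answer: 1 0x25 3

Derivation:
After char 0 ('f'=31): chars_in_quartet=1 acc=0x1F bytes_emitted=0
After char 1 ('a'=26): chars_in_quartet=2 acc=0x7DA bytes_emitted=0
After char 2 ('k'=36): chars_in_quartet=3 acc=0x1F6A4 bytes_emitted=0
After char 3 ('G'=6): chars_in_quartet=4 acc=0x7DA906 -> emit 7D A9 06, reset; bytes_emitted=3
After char 4 ('l'=37): chars_in_quartet=1 acc=0x25 bytes_emitted=3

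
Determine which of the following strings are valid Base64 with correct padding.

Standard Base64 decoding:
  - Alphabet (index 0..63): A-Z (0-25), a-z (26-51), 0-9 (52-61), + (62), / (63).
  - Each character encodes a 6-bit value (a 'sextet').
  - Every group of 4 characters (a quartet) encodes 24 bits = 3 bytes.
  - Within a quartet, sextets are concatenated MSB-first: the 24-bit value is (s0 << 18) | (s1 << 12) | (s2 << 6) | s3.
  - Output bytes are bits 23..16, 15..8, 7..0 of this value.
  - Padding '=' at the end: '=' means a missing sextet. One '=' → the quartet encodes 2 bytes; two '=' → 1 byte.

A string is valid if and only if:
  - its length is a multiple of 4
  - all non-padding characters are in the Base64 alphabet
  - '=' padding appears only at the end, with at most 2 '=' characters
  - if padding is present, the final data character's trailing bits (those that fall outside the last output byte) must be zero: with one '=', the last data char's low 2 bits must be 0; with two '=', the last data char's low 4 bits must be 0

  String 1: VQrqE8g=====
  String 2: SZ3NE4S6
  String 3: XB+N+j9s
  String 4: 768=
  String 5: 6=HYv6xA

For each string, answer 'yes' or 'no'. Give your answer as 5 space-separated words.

Answer: no yes yes yes no

Derivation:
String 1: 'VQrqE8g=====' → invalid (5 pad chars (max 2))
String 2: 'SZ3NE4S6' → valid
String 3: 'XB+N+j9s' → valid
String 4: '768=' → valid
String 5: '6=HYv6xA' → invalid (bad char(s): ['=']; '=' in middle)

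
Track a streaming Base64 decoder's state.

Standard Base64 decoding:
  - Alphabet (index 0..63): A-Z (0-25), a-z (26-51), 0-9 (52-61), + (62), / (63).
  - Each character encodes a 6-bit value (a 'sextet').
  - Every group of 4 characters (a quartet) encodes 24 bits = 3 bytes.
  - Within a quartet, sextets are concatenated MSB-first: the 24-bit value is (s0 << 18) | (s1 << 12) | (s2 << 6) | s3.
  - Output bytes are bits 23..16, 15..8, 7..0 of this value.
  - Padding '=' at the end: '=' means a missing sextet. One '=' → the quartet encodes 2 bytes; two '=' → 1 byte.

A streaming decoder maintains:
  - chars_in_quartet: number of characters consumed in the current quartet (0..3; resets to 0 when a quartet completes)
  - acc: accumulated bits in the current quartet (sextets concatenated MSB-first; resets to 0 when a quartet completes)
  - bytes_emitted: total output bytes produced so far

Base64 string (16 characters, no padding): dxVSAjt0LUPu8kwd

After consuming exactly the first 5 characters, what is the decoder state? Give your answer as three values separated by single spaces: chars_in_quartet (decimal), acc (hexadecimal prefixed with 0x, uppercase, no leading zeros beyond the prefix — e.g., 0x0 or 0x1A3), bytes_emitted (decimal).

Answer: 1 0x0 3

Derivation:
After char 0 ('d'=29): chars_in_quartet=1 acc=0x1D bytes_emitted=0
After char 1 ('x'=49): chars_in_quartet=2 acc=0x771 bytes_emitted=0
After char 2 ('V'=21): chars_in_quartet=3 acc=0x1DC55 bytes_emitted=0
After char 3 ('S'=18): chars_in_quartet=4 acc=0x771552 -> emit 77 15 52, reset; bytes_emitted=3
After char 4 ('A'=0): chars_in_quartet=1 acc=0x0 bytes_emitted=3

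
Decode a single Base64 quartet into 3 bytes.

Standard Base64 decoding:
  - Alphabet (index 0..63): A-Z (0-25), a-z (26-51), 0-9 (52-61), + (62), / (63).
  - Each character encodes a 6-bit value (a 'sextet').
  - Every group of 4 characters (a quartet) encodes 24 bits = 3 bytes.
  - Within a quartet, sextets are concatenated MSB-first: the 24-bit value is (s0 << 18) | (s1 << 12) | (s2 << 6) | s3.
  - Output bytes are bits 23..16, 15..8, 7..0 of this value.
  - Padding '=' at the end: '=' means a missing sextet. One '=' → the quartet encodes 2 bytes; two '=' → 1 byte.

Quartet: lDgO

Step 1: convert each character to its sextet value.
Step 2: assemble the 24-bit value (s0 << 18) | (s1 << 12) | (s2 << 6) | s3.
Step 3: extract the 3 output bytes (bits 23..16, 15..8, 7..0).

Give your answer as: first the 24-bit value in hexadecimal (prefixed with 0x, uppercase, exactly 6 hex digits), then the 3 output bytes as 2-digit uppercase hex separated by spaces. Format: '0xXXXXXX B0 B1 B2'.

Sextets: l=37, D=3, g=32, O=14
24-bit: (37<<18) | (3<<12) | (32<<6) | 14
      = 0x940000 | 0x003000 | 0x000800 | 0x00000E
      = 0x94380E
Bytes: (v>>16)&0xFF=94, (v>>8)&0xFF=38, v&0xFF=0E

Answer: 0x94380E 94 38 0E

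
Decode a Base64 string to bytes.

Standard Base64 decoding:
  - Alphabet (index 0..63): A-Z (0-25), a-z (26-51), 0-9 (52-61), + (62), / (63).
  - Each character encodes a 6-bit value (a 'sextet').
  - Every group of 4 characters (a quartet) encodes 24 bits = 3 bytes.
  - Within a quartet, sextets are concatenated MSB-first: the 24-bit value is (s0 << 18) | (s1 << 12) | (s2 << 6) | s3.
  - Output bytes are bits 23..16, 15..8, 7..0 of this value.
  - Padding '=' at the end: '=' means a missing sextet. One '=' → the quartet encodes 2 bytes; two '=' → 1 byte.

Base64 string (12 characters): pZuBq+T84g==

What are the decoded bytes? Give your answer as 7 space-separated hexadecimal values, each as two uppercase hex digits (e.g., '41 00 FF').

Answer: A5 9B 81 AB E4 FC E2

Derivation:
After char 0 ('p'=41): chars_in_quartet=1 acc=0x29 bytes_emitted=0
After char 1 ('Z'=25): chars_in_quartet=2 acc=0xA59 bytes_emitted=0
After char 2 ('u'=46): chars_in_quartet=3 acc=0x2966E bytes_emitted=0
After char 3 ('B'=1): chars_in_quartet=4 acc=0xA59B81 -> emit A5 9B 81, reset; bytes_emitted=3
After char 4 ('q'=42): chars_in_quartet=1 acc=0x2A bytes_emitted=3
After char 5 ('+'=62): chars_in_quartet=2 acc=0xABE bytes_emitted=3
After char 6 ('T'=19): chars_in_quartet=3 acc=0x2AF93 bytes_emitted=3
After char 7 ('8'=60): chars_in_quartet=4 acc=0xABE4FC -> emit AB E4 FC, reset; bytes_emitted=6
After char 8 ('4'=56): chars_in_quartet=1 acc=0x38 bytes_emitted=6
After char 9 ('g'=32): chars_in_quartet=2 acc=0xE20 bytes_emitted=6
Padding '==': partial quartet acc=0xE20 -> emit E2; bytes_emitted=7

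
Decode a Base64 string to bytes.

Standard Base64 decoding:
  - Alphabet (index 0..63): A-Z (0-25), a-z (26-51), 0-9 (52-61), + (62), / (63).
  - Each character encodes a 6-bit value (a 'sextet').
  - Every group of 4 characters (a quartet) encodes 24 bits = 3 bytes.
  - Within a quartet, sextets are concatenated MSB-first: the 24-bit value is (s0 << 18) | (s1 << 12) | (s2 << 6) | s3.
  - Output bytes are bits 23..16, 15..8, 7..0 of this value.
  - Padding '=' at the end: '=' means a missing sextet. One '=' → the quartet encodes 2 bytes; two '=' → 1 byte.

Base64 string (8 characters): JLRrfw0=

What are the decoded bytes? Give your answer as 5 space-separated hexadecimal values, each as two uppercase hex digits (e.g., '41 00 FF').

After char 0 ('J'=9): chars_in_quartet=1 acc=0x9 bytes_emitted=0
After char 1 ('L'=11): chars_in_quartet=2 acc=0x24B bytes_emitted=0
After char 2 ('R'=17): chars_in_quartet=3 acc=0x92D1 bytes_emitted=0
After char 3 ('r'=43): chars_in_quartet=4 acc=0x24B46B -> emit 24 B4 6B, reset; bytes_emitted=3
After char 4 ('f'=31): chars_in_quartet=1 acc=0x1F bytes_emitted=3
After char 5 ('w'=48): chars_in_quartet=2 acc=0x7F0 bytes_emitted=3
After char 6 ('0'=52): chars_in_quartet=3 acc=0x1FC34 bytes_emitted=3
Padding '=': partial quartet acc=0x1FC34 -> emit 7F 0D; bytes_emitted=5

Answer: 24 B4 6B 7F 0D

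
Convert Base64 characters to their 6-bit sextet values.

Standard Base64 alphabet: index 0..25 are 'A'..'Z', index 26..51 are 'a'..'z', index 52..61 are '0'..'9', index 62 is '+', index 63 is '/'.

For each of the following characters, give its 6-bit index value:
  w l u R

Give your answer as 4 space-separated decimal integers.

'w': a..z range, 26 + ord('w') − ord('a') = 48
'l': a..z range, 26 + ord('l') − ord('a') = 37
'u': a..z range, 26 + ord('u') − ord('a') = 46
'R': A..Z range, ord('R') − ord('A') = 17

Answer: 48 37 46 17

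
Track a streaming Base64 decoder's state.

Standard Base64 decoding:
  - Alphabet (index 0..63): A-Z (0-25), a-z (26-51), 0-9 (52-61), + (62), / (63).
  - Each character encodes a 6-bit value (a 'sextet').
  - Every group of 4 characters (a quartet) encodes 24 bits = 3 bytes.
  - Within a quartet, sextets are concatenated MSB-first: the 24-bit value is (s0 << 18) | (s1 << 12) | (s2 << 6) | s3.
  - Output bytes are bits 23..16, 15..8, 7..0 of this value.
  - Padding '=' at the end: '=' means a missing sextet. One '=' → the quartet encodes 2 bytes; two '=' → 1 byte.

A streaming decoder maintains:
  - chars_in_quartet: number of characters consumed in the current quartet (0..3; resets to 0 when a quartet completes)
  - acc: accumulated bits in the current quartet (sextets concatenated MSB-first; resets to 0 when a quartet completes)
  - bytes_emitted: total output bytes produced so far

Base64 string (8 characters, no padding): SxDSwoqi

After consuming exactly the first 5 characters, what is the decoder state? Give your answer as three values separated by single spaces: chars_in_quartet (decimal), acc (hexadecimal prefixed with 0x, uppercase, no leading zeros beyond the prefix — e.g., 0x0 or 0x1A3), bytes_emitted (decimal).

Answer: 1 0x30 3

Derivation:
After char 0 ('S'=18): chars_in_quartet=1 acc=0x12 bytes_emitted=0
After char 1 ('x'=49): chars_in_quartet=2 acc=0x4B1 bytes_emitted=0
After char 2 ('D'=3): chars_in_quartet=3 acc=0x12C43 bytes_emitted=0
After char 3 ('S'=18): chars_in_quartet=4 acc=0x4B10D2 -> emit 4B 10 D2, reset; bytes_emitted=3
After char 4 ('w'=48): chars_in_quartet=1 acc=0x30 bytes_emitted=3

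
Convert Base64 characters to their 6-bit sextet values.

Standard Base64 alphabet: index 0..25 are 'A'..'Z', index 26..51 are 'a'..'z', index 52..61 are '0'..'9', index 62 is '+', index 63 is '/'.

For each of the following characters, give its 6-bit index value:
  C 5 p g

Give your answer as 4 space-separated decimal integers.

'C': A..Z range, ord('C') − ord('A') = 2
'5': 0..9 range, 52 + ord('5') − ord('0') = 57
'p': a..z range, 26 + ord('p') − ord('a') = 41
'g': a..z range, 26 + ord('g') − ord('a') = 32

Answer: 2 57 41 32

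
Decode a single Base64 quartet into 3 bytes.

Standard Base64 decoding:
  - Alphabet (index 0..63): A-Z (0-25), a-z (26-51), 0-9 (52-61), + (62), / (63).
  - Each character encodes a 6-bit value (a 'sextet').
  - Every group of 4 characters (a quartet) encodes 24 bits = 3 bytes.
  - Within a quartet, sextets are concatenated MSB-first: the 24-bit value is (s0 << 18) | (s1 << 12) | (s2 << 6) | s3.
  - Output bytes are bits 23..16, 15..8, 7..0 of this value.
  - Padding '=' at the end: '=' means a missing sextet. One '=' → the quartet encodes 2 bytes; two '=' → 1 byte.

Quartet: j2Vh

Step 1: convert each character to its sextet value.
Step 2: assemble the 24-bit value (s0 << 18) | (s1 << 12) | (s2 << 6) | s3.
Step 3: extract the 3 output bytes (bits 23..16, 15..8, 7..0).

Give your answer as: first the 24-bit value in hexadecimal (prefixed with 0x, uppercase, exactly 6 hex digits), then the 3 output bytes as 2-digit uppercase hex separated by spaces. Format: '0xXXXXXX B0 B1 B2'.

Sextets: j=35, 2=54, V=21, h=33
24-bit: (35<<18) | (54<<12) | (21<<6) | 33
      = 0x8C0000 | 0x036000 | 0x000540 | 0x000021
      = 0x8F6561
Bytes: (v>>16)&0xFF=8F, (v>>8)&0xFF=65, v&0xFF=61

Answer: 0x8F6561 8F 65 61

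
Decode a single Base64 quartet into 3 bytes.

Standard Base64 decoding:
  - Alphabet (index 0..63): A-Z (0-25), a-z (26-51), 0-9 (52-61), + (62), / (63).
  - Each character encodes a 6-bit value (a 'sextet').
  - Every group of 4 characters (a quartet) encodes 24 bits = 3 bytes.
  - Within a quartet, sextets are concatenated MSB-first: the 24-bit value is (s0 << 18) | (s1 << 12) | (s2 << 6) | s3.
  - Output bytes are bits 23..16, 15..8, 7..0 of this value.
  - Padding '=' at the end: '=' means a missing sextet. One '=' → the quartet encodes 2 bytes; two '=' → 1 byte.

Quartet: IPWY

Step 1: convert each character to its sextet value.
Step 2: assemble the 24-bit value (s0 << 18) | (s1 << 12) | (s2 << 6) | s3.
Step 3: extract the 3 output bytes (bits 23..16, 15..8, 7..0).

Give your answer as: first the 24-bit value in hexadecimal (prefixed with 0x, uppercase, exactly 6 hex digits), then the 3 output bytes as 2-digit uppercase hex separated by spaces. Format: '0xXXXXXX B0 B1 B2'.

Answer: 0x20F598 20 F5 98

Derivation:
Sextets: I=8, P=15, W=22, Y=24
24-bit: (8<<18) | (15<<12) | (22<<6) | 24
      = 0x200000 | 0x00F000 | 0x000580 | 0x000018
      = 0x20F598
Bytes: (v>>16)&0xFF=20, (v>>8)&0xFF=F5, v&0xFF=98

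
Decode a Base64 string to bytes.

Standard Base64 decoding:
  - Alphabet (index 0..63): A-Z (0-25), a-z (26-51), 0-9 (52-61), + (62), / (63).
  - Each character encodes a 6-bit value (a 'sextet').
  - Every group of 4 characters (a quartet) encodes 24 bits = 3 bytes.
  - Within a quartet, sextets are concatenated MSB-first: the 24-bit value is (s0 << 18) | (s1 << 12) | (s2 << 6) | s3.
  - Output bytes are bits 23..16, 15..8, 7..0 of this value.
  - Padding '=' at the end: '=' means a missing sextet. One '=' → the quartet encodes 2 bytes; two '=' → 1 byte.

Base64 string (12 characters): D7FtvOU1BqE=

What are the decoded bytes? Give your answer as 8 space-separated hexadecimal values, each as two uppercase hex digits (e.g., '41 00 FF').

Answer: 0F B1 6D BC E5 35 06 A1

Derivation:
After char 0 ('D'=3): chars_in_quartet=1 acc=0x3 bytes_emitted=0
After char 1 ('7'=59): chars_in_quartet=2 acc=0xFB bytes_emitted=0
After char 2 ('F'=5): chars_in_quartet=3 acc=0x3EC5 bytes_emitted=0
After char 3 ('t'=45): chars_in_quartet=4 acc=0xFB16D -> emit 0F B1 6D, reset; bytes_emitted=3
After char 4 ('v'=47): chars_in_quartet=1 acc=0x2F bytes_emitted=3
After char 5 ('O'=14): chars_in_quartet=2 acc=0xBCE bytes_emitted=3
After char 6 ('U'=20): chars_in_quartet=3 acc=0x2F394 bytes_emitted=3
After char 7 ('1'=53): chars_in_quartet=4 acc=0xBCE535 -> emit BC E5 35, reset; bytes_emitted=6
After char 8 ('B'=1): chars_in_quartet=1 acc=0x1 bytes_emitted=6
After char 9 ('q'=42): chars_in_quartet=2 acc=0x6A bytes_emitted=6
After char 10 ('E'=4): chars_in_quartet=3 acc=0x1A84 bytes_emitted=6
Padding '=': partial quartet acc=0x1A84 -> emit 06 A1; bytes_emitted=8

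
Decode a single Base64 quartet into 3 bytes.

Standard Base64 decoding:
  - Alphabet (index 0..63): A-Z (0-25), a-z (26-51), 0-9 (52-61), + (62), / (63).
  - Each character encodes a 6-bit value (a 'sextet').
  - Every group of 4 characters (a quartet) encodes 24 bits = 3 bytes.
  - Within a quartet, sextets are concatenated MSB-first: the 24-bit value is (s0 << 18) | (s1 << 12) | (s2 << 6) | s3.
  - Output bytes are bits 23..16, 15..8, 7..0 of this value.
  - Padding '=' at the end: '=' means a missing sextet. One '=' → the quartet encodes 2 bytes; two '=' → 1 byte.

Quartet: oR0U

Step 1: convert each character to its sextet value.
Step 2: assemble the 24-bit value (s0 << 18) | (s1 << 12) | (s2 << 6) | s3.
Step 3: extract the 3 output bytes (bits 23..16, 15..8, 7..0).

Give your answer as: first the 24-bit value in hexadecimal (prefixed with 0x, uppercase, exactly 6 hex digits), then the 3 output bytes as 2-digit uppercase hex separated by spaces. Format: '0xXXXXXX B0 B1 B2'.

Sextets: o=40, R=17, 0=52, U=20
24-bit: (40<<18) | (17<<12) | (52<<6) | 20
      = 0xA00000 | 0x011000 | 0x000D00 | 0x000014
      = 0xA11D14
Bytes: (v>>16)&0xFF=A1, (v>>8)&0xFF=1D, v&0xFF=14

Answer: 0xA11D14 A1 1D 14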